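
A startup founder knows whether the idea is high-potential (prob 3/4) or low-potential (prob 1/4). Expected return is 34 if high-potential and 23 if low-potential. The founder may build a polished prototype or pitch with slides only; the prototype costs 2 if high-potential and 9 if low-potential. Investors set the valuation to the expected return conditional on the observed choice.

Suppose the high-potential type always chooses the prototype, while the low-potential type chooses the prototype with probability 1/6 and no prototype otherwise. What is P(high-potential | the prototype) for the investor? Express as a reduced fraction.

P(the prototype) = (3/4)·1 + (1/4)·(1/6) = 19/24.
By Bayes' rule, P(high-potential | the prototype) = (3/4) / (19/24) = 18/19.

18/19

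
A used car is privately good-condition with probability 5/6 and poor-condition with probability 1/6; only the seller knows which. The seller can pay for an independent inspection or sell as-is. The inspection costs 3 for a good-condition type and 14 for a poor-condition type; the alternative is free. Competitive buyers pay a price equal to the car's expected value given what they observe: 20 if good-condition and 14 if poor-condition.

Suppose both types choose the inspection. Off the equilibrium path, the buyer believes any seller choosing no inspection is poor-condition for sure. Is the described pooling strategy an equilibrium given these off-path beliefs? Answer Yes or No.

On path, the buyer holds the prior and pays 5/6·20 + 1/6·14 = 19. Off path (no inspection), believing poor-condition, it pays 14.
good-condition: the inspection nets 19 − 3 = 16; no inspection nets 14. good-condition stays.
poor-condition: the inspection nets 19 − 14 = 5; no inspection nets 14. poor-condition would deviate.
A type deviates, so pooling fails.

No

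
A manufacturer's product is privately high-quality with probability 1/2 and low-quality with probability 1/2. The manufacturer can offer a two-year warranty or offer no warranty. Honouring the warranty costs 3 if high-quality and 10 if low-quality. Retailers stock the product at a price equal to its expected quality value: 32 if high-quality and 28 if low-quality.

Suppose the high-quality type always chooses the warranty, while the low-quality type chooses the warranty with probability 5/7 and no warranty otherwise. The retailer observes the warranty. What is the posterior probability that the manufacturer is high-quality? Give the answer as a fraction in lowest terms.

P(the warranty) = (1/2)·1 + (1/2)·(5/7) = 6/7.
By Bayes' rule, P(high-quality | the warranty) = (1/2) / (6/7) = 7/12.

7/12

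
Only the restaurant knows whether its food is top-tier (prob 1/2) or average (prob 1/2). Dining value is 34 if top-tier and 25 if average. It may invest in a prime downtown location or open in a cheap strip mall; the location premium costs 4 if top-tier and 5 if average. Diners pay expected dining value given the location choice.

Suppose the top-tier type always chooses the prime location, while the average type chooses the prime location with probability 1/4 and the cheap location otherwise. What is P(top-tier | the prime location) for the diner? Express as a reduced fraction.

P(the prime location) = (1/2)·1 + (1/2)·(1/4) = 5/8.
By Bayes' rule, P(top-tier | the prime location) = (1/2) / (5/8) = 4/5.

4/5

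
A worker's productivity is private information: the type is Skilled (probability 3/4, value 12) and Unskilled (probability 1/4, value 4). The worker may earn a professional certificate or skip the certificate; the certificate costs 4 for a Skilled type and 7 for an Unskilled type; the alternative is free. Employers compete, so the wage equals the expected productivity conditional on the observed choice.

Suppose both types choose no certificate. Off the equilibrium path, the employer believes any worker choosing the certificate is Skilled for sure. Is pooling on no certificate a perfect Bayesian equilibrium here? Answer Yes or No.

On path, the employer holds the prior and pays 3/4·12 + 1/4·4 = 10. Off path (the certificate), believing Skilled, it pays 12.
Skilled: no certificate nets 10; the certificate nets 12 − 4 = 8. Skilled stays.
Unskilled: no certificate nets 10; the certificate nets 12 − 7 = 5. Unskilled stays.
No type deviates, so pooling is sustained.

Yes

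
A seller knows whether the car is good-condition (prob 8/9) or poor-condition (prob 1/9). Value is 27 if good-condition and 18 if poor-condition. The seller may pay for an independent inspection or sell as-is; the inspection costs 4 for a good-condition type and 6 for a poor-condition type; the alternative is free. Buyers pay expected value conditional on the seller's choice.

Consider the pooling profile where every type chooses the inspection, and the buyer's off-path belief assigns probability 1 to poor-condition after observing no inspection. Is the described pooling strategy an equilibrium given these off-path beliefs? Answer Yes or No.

On path, the buyer holds the prior and pays 8/9·27 + 1/9·18 = 26. Off path (no inspection), believing poor-condition, it pays 18.
good-condition: the inspection nets 26 − 4 = 22; no inspection nets 18. good-condition stays.
poor-condition: the inspection nets 26 − 6 = 20; no inspection nets 18. poor-condition stays.
No type deviates, so pooling is sustained.

Yes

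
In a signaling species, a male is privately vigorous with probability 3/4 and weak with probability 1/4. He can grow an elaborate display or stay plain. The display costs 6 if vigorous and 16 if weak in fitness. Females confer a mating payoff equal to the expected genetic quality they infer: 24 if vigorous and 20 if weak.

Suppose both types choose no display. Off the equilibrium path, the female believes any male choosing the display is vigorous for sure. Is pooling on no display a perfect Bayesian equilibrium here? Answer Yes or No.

On path, the female holds the prior and pays 3/4·24 + 1/4·20 = 23. Off path (the display), believing vigorous, it pays 24.
vigorous: no display nets 23; the display nets 24 − 6 = 18. vigorous stays.
weak: no display nets 23; the display nets 24 − 16 = 8. weak stays.
No type deviates, so pooling is sustained.

Yes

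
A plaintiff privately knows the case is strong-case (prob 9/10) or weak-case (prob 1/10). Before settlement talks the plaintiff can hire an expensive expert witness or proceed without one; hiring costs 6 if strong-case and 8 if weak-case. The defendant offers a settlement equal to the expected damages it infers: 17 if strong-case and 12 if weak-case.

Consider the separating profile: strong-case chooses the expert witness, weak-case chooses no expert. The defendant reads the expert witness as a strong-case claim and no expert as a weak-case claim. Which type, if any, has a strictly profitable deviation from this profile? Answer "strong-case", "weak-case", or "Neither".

strong-case

The expert witness pays 17; no expert pays 12.
strong-case: assigned the expert witness, nets 17 − 6 = 11; deviating to no expert nets 12.
weak-case: assigned no expert, nets 12; deviating to the expert witness nets 17 − 8 = 9.
The strong-case type gains 1 by deviating.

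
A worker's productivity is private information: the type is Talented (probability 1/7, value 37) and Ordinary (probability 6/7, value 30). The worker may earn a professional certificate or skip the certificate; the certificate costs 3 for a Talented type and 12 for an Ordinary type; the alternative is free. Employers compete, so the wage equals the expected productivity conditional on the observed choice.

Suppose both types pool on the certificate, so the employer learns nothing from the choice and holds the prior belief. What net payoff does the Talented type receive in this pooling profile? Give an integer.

28

Pooled wage = 1/7·37 + 6/7·30 = 31.
Talented pays cost 3 for the certificate, so net payoff = 31 − 3 = 28.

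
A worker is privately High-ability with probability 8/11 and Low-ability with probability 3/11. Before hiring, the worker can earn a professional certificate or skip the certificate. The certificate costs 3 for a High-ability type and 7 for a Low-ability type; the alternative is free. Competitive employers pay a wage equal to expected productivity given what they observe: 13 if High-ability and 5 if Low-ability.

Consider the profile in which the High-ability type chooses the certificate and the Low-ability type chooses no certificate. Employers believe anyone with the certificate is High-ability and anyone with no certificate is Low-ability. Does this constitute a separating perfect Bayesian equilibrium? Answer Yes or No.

Under these beliefs, the certificate earns wage 13 and no certificate earns wage 5.
High-ability: the certificate nets 13 − 3 = 10; no certificate nets 5. High-ability prefers the certificate.
Low-ability: the certificate nets 13 − 7 = 6; no certificate nets 5. Low-ability would deviate to the certificate.
Low-ability has a profitable deviation, so the profile is not an equilibrium.

No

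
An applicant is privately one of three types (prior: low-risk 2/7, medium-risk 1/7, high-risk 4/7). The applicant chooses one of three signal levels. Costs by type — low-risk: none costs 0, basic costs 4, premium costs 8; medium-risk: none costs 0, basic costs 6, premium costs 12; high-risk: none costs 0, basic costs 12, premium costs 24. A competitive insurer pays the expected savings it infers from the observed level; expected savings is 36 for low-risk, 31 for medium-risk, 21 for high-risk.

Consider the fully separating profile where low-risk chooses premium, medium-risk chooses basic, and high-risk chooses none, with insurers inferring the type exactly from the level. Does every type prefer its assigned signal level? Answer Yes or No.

Yes

Separating rebates: premium → 36, basic → 31, none → 21.
low-risk (assigned premium): none: 21 − 0 = 21; basic: 31 − 4 = 27; premium: 36 − 8 = 28. low-risk stays.
medium-risk (assigned basic): none: 21 − 0 = 21; basic: 31 − 6 = 25; premium: 36 − 12 = 24. medium-risk stays.
high-risk (assigned none): none: 21 − 0 = 21; basic: 31 − 12 = 19; premium: 36 − 24 = 12. high-risk stays.
Every type prefers its assigned level; separation holds.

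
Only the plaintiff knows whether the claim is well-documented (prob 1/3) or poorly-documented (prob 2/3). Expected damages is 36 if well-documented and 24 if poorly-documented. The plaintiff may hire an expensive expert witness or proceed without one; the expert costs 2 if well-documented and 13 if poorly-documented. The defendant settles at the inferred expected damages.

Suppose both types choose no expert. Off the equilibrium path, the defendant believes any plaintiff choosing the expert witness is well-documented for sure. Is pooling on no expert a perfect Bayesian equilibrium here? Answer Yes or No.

On path, the defendant holds the prior and pays 1/3·36 + 2/3·24 = 28. Off path (the expert witness), believing well-documented, it pays 36.
well-documented: no expert nets 28; the expert witness nets 36 − 2 = 34. well-documented would deviate.
poorly-documented: no expert nets 28; the expert witness nets 36 − 13 = 23. poorly-documented stays.
A type deviates, so pooling fails.

No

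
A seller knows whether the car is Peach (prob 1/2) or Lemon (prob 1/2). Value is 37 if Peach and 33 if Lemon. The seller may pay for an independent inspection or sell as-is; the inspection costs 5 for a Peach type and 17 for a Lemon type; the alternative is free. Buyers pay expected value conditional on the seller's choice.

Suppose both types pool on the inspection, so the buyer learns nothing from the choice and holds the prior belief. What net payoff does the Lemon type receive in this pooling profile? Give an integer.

Pooled price = 1/2·37 + 1/2·33 = 35.
Lemon pays cost 17 for the inspection, so net payoff = 35 − 17 = 18.

18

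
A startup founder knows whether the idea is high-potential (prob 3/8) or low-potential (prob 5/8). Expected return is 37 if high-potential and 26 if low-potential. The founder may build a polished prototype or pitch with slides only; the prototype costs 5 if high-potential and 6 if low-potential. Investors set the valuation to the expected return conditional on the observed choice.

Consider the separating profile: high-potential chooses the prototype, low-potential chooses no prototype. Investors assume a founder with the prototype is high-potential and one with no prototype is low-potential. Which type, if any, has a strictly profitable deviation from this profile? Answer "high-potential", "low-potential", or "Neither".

low-potential

The prototype pays 37; no prototype pays 26.
high-potential: assigned the prototype, nets 37 − 5 = 32; deviating to no prototype nets 26.
low-potential: assigned no prototype, nets 26; deviating to the prototype nets 37 − 6 = 31.
The low-potential type gains 5 by deviating.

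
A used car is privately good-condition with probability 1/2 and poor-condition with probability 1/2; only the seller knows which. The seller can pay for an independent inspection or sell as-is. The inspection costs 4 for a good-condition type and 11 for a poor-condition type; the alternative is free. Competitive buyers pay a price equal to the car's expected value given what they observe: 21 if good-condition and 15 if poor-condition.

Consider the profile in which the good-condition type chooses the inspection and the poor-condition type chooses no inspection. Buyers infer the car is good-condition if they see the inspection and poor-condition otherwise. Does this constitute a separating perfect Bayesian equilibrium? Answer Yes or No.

Yes

Under these beliefs, the inspection earns price 21 and no inspection earns price 15.
good-condition: the inspection nets 21 − 4 = 17; no inspection nets 15. good-condition prefers the inspection.
poor-condition: the inspection nets 21 − 11 = 10; no inspection nets 15. poor-condition prefers no inspection.
Neither type deviates, so the separating profile is an equilibrium.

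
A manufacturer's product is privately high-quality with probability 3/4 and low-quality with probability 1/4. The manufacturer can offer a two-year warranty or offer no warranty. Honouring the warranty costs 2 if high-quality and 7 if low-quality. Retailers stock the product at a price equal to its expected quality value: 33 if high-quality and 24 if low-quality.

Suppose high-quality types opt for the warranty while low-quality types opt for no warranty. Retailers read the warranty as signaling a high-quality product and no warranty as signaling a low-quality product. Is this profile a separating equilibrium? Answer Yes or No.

Under these beliefs, the warranty earns price 33 and no warranty earns price 24.
high-quality: the warranty nets 33 − 2 = 31; no warranty nets 24. high-quality prefers the warranty.
low-quality: the warranty nets 33 − 7 = 26; no warranty nets 24. low-quality would deviate to the warranty.
low-quality has a profitable deviation, so the profile is not an equilibrium.

No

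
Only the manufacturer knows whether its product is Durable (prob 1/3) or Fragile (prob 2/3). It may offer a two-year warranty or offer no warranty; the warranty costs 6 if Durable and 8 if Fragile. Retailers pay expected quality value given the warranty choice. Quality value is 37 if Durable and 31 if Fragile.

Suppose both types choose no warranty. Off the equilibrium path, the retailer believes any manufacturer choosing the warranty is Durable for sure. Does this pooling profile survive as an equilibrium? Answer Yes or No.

On path, the retailer holds the prior and pays 1/3·37 + 2/3·31 = 33. Off path (the warranty), believing Durable, it pays 37.
Durable: no warranty nets 33; the warranty nets 37 − 6 = 31. Durable stays.
Fragile: no warranty nets 33; the warranty nets 37 − 8 = 29. Fragile stays.
No type deviates, so pooling is sustained.

Yes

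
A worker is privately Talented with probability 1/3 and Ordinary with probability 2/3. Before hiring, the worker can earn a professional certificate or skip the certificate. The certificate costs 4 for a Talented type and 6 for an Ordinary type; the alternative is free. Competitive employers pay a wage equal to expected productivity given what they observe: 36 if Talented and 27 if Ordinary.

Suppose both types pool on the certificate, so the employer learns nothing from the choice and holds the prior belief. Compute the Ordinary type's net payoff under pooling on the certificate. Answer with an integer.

24

Pooled wage = 1/3·36 + 2/3·27 = 30.
Ordinary pays cost 6 for the certificate, so net payoff = 30 − 6 = 24.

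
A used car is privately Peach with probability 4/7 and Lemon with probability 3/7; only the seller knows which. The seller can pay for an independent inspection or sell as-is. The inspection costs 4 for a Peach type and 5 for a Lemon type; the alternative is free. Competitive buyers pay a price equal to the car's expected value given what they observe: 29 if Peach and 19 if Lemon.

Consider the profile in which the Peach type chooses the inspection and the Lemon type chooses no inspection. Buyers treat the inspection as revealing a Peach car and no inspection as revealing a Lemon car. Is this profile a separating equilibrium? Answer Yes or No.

Under these beliefs, the inspection earns price 29 and no inspection earns price 19.
Peach: the inspection nets 29 − 4 = 25; no inspection nets 19. Peach prefers the inspection.
Lemon: the inspection nets 29 − 5 = 24; no inspection nets 19. Lemon would deviate to the inspection.
Lemon has a profitable deviation, so the profile is not an equilibrium.

No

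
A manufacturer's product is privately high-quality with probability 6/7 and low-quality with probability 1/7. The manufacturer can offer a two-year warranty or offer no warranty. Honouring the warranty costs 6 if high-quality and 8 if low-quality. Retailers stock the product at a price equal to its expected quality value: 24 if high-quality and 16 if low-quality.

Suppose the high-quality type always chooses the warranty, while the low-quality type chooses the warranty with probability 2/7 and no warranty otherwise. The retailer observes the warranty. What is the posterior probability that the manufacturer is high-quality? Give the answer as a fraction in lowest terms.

21/22

P(the warranty) = (6/7)·1 + (1/7)·(2/7) = 44/49.
By Bayes' rule, P(high-quality | the warranty) = (6/7) / (44/49) = 21/22.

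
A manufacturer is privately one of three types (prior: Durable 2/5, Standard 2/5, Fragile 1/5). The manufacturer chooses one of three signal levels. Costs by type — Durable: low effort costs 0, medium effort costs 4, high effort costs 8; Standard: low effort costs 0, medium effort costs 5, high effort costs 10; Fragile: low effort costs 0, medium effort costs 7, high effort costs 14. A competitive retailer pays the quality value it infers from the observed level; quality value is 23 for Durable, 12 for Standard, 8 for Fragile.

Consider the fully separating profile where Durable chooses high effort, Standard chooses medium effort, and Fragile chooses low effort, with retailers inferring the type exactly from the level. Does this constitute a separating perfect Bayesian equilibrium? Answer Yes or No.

No

Separating prices: high effort → 23, medium effort → 12, low effort → 8.
Durable (assigned high effort): low effort: 8 − 0 = 8; medium effort: 12 − 4 = 8; high effort: 23 − 8 = 15. Durable stays.
Standard (assigned medium effort): low effort: 8 − 0 = 8; medium effort: 12 − 5 = 7; high effort: 23 − 10 = 13. Standard prefers high effort.
Fragile (assigned low effort): low effort: 8 − 0 = 8; medium effort: 12 − 7 = 5; high effort: 23 − 14 = 9. Fragile prefers high effort.
At least one type deviates; the separating profile fails.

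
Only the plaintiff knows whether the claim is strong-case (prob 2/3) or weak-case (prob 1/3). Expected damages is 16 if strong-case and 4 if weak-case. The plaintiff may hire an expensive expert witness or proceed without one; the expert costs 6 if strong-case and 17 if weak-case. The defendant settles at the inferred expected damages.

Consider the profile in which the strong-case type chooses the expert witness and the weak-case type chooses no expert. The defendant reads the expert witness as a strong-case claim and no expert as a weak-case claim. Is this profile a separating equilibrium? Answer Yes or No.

Yes

Under these beliefs, the expert witness earns settlement 16 and no expert earns settlement 4.
strong-case: the expert witness nets 16 − 6 = 10; no expert nets 4. strong-case prefers the expert witness.
weak-case: the expert witness nets 16 − 17 = -1; no expert nets 4. weak-case prefers no expert.
Neither type deviates, so the separating profile is an equilibrium.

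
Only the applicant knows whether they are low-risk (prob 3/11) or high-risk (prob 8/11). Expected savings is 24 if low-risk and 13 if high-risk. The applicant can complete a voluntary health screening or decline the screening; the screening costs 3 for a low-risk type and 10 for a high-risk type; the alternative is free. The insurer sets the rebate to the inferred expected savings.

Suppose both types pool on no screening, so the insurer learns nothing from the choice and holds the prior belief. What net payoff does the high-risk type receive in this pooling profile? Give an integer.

Pooled rebate = 3/11·24 + 8/11·13 = 16.
high-risk pays no cost for no screening, so net payoff = 16.

16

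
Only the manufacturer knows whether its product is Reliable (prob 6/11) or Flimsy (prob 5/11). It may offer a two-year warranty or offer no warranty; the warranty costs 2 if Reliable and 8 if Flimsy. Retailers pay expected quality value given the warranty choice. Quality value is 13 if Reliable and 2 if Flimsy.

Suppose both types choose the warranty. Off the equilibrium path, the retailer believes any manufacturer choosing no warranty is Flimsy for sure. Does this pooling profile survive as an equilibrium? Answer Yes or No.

No

On path, the retailer holds the prior and pays 6/11·13 + 5/11·2 = 8. Off path (no warranty), believing Flimsy, it pays 2.
Reliable: the warranty nets 8 − 2 = 6; no warranty nets 2. Reliable stays.
Flimsy: the warranty nets 8 − 8 = 0; no warranty nets 2. Flimsy would deviate.
A type deviates, so pooling fails.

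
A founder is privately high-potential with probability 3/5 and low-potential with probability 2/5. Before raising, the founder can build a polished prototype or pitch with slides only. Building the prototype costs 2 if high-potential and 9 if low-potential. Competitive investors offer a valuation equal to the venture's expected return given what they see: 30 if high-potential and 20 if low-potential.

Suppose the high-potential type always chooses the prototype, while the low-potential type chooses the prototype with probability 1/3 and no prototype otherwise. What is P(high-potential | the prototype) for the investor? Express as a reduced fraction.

9/11

P(the prototype) = (3/5)·1 + (2/5)·(1/3) = 11/15.
By Bayes' rule, P(high-potential | the prototype) = (3/5) / (11/15) = 9/11.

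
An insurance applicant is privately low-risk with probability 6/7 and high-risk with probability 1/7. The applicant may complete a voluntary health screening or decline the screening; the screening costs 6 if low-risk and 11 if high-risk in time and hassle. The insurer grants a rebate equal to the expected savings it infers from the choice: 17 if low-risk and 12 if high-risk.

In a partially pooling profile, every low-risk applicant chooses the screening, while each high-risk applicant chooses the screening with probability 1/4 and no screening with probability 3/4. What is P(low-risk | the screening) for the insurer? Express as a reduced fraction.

P(the screening) = (6/7)·1 + (1/7)·(1/4) = 25/28.
By Bayes' rule, P(low-risk | the screening) = (6/7) / (25/28) = 24/25.

24/25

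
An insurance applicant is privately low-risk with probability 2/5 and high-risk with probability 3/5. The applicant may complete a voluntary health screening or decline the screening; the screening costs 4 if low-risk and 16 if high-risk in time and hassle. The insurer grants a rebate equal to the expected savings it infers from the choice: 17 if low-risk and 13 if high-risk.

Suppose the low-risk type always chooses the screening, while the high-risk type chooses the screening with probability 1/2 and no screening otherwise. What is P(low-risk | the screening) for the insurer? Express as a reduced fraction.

P(the screening) = (2/5)·1 + (3/5)·(1/2) = 7/10.
By Bayes' rule, P(low-risk | the screening) = (2/5) / (7/10) = 4/7.

4/7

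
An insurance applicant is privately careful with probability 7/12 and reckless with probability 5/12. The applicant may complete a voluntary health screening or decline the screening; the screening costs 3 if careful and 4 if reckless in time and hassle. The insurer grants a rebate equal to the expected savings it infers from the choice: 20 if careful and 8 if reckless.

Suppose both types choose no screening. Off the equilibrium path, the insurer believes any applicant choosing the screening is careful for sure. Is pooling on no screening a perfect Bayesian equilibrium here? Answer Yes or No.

On path, the insurer holds the prior and pays 7/12·20 + 5/12·8 = 15. Off path (the screening), believing careful, it pays 20.
careful: no screening nets 15; the screening nets 20 − 3 = 17. careful would deviate.
reckless: no screening nets 15; the screening nets 20 − 4 = 16. reckless would deviate.
A type deviates, so pooling fails.

No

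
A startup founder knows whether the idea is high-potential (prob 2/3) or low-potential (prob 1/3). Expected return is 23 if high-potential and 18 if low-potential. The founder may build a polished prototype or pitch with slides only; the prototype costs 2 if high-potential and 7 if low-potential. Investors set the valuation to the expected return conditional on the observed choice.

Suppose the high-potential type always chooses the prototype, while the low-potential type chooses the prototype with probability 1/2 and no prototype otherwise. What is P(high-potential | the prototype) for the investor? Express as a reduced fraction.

P(the prototype) = (2/3)·1 + (1/3)·(1/2) = 5/6.
By Bayes' rule, P(high-potential | the prototype) = (2/3) / (5/6) = 4/5.

4/5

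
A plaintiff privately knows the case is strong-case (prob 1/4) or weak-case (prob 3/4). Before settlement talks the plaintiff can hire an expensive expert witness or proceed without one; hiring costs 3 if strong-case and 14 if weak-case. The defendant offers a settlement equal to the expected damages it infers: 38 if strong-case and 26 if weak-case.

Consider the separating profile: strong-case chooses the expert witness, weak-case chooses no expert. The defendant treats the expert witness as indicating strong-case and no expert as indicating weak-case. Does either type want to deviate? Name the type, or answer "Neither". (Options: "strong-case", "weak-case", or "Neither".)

The expert witness pays 38; no expert pays 26.
strong-case: assigned the expert witness, nets 38 − 3 = 35; deviating to no expert nets 26.
weak-case: assigned no expert, nets 26; deviating to the expert witness nets 38 − 14 = 24.
Both types strictly prefer their assigned action; no profitable deviation.

Neither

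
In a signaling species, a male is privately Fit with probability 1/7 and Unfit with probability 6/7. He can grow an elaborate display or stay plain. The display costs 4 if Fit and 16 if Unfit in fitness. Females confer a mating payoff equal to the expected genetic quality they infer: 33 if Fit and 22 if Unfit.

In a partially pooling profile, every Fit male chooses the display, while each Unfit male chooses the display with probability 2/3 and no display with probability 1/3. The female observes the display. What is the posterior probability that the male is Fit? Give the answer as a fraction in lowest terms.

P(the display) = (1/7)·1 + (6/7)·(2/3) = 5/7.
By Bayes' rule, P(Fit | the display) = (1/7) / (5/7) = 1/5.

1/5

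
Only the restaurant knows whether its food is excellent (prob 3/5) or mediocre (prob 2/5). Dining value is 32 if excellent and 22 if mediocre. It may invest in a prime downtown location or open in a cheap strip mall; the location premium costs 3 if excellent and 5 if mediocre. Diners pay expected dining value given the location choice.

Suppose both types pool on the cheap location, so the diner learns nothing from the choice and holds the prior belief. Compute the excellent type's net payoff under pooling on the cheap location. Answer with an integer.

28

Pooled price premium = 3/5·32 + 2/5·22 = 28.
excellent pays no cost for the cheap location, so net payoff = 28.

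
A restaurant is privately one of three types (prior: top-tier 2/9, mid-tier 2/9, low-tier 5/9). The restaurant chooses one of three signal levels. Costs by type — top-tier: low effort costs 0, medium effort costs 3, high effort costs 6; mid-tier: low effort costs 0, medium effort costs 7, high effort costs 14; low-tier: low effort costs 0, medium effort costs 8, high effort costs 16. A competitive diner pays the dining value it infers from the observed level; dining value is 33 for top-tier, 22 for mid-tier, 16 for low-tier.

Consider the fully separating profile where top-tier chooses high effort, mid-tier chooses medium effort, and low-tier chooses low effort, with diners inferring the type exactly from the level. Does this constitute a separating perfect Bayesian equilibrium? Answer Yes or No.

Separating price premiums: high effort → 33, medium effort → 22, low effort → 16.
top-tier (assigned high effort): low effort: 16 − 0 = 16; medium effort: 22 − 3 = 19; high effort: 33 − 6 = 27. top-tier stays.
mid-tier (assigned medium effort): low effort: 16 − 0 = 16; medium effort: 22 − 7 = 15; high effort: 33 − 14 = 19. mid-tier prefers high effort.
low-tier (assigned low effort): low effort: 16 − 0 = 16; medium effort: 22 − 8 = 14; high effort: 33 − 16 = 17. low-tier prefers high effort.
At least one type deviates; the separating profile fails.

No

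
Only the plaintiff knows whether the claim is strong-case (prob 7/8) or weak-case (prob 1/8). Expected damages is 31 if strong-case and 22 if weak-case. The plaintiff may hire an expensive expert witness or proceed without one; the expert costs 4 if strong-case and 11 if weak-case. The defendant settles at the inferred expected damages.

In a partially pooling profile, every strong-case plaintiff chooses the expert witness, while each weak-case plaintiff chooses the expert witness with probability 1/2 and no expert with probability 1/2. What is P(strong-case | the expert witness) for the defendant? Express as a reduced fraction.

14/15

P(the expert witness) = (7/8)·1 + (1/8)·(1/2) = 15/16.
By Bayes' rule, P(strong-case | the expert witness) = (7/8) / (15/16) = 14/15.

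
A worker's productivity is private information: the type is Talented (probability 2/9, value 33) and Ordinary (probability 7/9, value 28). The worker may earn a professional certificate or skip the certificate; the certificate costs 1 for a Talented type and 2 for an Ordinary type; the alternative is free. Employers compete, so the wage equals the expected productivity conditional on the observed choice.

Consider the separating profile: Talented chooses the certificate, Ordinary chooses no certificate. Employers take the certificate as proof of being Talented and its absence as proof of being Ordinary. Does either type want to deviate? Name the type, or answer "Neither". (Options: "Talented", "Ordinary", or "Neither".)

The certificate pays 33; no certificate pays 28.
Talented: assigned the certificate, nets 33 − 1 = 32; deviating to no certificate nets 28.
Ordinary: assigned no certificate, nets 28; deviating to the certificate nets 33 − 2 = 31.
The Ordinary type gains 3 by deviating.

Ordinary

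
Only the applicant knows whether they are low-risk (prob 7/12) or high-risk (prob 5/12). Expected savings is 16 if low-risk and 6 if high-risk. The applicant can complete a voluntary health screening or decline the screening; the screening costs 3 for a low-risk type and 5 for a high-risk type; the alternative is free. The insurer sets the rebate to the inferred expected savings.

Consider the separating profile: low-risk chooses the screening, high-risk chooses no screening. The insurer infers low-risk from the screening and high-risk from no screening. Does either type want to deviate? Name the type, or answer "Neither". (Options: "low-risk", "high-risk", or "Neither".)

high-risk

The screening pays 16; no screening pays 6.
low-risk: assigned the screening, nets 16 − 3 = 13; deviating to no screening nets 6.
high-risk: assigned no screening, nets 6; deviating to the screening nets 16 − 5 = 11.
The high-risk type gains 5 by deviating.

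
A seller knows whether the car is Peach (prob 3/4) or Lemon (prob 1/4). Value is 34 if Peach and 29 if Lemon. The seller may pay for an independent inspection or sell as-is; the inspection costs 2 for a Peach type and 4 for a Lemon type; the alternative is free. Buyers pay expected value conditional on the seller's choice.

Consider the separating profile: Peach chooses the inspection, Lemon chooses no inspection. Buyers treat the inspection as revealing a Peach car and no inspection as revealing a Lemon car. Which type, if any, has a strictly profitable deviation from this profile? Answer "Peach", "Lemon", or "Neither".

Lemon

The inspection pays 34; no inspection pays 29.
Peach: assigned the inspection, nets 34 − 2 = 32; deviating to no inspection nets 29.
Lemon: assigned no inspection, nets 29; deviating to the inspection nets 34 − 4 = 30.
The Lemon type gains 1 by deviating.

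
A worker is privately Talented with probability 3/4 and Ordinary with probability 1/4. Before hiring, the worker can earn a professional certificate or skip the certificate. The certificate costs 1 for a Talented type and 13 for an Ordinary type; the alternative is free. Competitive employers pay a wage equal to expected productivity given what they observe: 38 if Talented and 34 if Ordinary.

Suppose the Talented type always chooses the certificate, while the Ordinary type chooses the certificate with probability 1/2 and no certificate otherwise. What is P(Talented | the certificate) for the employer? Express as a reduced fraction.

6/7

P(the certificate) = (3/4)·1 + (1/4)·(1/2) = 7/8.
By Bayes' rule, P(Talented | the certificate) = (3/4) / (7/8) = 6/7.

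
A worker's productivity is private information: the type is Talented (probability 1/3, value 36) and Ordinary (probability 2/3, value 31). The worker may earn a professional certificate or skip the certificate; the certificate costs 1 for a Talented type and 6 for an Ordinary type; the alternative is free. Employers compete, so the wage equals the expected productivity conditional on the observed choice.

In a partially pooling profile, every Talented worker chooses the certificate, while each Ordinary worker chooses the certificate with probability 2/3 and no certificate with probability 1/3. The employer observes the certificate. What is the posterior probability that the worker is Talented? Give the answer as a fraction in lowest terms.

P(the certificate) = (1/3)·1 + (2/3)·(2/3) = 7/9.
By Bayes' rule, P(Talented | the certificate) = (1/3) / (7/9) = 3/7.

3/7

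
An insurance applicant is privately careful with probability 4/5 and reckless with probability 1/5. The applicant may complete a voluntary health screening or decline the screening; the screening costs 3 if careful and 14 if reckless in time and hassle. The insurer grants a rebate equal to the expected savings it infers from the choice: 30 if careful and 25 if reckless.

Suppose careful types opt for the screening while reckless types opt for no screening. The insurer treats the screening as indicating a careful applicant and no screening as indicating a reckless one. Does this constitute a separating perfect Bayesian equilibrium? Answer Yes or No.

Yes

Under these beliefs, the screening earns rebate 30 and no screening earns rebate 25.
careful: the screening nets 30 − 3 = 27; no screening nets 25. careful prefers the screening.
reckless: the screening nets 30 − 14 = 16; no screening nets 25. reckless prefers no screening.
Neither type deviates, so the separating profile is an equilibrium.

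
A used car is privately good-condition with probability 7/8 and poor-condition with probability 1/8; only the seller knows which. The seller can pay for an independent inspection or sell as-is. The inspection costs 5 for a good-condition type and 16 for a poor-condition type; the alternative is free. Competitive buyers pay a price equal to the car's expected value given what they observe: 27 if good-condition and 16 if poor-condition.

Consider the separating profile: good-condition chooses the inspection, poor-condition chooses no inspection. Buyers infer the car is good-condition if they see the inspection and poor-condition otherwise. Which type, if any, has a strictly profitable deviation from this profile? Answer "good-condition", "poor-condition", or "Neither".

Neither

The inspection pays 27; no inspection pays 16.
good-condition: assigned the inspection, nets 27 − 5 = 22; deviating to no inspection nets 16.
poor-condition: assigned no inspection, nets 16; deviating to the inspection nets 27 − 16 = 11.
Both types strictly prefer their assigned action; no profitable deviation.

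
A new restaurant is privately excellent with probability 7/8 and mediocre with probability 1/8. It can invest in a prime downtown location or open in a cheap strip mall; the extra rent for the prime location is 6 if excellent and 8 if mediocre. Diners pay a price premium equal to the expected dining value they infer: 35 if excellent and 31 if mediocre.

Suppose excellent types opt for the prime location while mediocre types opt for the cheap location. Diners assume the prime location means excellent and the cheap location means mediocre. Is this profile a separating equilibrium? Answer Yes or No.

Under these beliefs, the prime location earns price premium 35 and the cheap location earns price premium 31.
excellent: the prime location nets 35 − 6 = 29; the cheap location nets 31. excellent would deviate to the cheap location.
mediocre: the prime location nets 35 − 8 = 27; the cheap location nets 31. mediocre prefers the cheap location.
excellent has a profitable deviation, so the profile is not an equilibrium.

No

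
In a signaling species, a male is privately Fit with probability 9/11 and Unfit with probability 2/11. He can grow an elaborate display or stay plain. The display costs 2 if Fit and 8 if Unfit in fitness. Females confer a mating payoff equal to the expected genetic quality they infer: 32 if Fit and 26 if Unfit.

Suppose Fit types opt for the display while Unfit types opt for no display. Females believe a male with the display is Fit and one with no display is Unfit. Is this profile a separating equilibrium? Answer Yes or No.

Yes

Under these beliefs, the display earns mating payoff 32 and no display earns mating payoff 26.
Fit: the display nets 32 − 2 = 30; no display nets 26. Fit prefers the display.
Unfit: the display nets 32 − 8 = 24; no display nets 26. Unfit prefers no display.
Neither type deviates, so the separating profile is an equilibrium.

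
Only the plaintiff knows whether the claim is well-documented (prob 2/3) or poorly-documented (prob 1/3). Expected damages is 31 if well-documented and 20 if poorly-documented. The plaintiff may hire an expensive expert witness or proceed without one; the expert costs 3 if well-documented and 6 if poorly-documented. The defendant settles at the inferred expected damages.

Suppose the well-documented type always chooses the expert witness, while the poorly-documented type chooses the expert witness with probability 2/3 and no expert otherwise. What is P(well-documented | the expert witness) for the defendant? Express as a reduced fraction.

P(the expert witness) = (2/3)·1 + (1/3)·(2/3) = 8/9.
By Bayes' rule, P(well-documented | the expert witness) = (2/3) / (8/9) = 3/4.

3/4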